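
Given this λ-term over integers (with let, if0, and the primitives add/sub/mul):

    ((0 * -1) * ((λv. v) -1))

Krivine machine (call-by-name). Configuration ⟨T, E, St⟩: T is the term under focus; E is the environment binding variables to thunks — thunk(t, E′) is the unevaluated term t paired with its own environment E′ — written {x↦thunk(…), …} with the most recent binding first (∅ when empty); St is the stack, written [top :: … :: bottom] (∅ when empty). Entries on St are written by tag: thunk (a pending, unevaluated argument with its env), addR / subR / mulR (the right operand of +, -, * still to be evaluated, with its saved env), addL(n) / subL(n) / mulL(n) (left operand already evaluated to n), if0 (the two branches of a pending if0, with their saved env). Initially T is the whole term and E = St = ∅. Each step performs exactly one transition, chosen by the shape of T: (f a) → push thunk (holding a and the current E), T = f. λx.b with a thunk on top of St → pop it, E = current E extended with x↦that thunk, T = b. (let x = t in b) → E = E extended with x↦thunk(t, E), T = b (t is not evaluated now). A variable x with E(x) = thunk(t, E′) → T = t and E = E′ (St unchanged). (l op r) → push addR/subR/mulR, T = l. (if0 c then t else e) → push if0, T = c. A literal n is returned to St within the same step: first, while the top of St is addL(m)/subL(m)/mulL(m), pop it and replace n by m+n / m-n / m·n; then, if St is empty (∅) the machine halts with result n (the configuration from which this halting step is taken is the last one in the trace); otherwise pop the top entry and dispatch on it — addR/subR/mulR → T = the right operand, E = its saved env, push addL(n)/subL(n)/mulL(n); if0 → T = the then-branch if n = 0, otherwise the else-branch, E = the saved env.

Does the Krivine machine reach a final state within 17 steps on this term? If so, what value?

Answer: 0

Execution trace:
0. [T=((0 * -1) * ((λv. v) -1)) | E=∅ | St=∅]
1. [T=(0 * -1) | E=∅ | St=[mulR]]
2. [T=0 | E=∅ | St=[mulR :: mulR]]
3. [T=-1 | E=∅ | St=[mulL(0) :: mulR]]
4. [T=((λv. v) -1) | E=∅ | St=[mulL(0)]]
5. [T=(λv. v) | E=∅ | St=[thunk :: mulL(0)]]
6. [T=v | E={v↦thunk(-1, ∅)} | St=[mulL(0)]]
7. [T=-1 | E=∅ | St=[mulL(0)]]
→ final value 0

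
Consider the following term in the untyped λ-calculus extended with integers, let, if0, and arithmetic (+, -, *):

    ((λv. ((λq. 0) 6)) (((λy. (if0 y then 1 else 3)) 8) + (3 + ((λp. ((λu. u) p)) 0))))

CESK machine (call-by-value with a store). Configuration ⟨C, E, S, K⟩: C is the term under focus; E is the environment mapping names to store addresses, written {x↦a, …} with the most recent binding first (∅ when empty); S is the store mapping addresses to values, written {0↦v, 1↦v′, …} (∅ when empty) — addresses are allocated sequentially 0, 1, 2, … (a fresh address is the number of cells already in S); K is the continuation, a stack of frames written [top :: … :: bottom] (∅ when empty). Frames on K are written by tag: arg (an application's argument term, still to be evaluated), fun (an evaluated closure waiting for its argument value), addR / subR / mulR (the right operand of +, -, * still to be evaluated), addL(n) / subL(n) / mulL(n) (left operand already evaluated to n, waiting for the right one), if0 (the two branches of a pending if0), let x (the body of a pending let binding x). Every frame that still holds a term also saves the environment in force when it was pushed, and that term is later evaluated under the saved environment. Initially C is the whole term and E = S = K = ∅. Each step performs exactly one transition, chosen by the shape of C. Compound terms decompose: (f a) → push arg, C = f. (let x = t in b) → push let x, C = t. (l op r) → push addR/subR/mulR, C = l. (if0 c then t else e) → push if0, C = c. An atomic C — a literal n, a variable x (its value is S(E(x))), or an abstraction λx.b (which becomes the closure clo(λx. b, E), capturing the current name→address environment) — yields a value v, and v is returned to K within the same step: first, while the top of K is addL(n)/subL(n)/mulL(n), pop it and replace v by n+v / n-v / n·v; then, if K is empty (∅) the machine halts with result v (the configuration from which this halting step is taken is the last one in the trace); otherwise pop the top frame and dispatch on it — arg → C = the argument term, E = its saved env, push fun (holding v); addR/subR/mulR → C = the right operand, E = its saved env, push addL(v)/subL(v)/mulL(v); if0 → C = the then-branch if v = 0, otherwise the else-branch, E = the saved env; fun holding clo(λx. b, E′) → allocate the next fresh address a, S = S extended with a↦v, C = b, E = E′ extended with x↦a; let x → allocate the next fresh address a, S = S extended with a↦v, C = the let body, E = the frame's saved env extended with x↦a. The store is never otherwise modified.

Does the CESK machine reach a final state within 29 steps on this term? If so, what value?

Answer: 0

Derivation:
step 0: ⟨C=((λv. ((λq. 0) 6)) (((λy. (if0 y then 1 else 3)) 8) + (3 + ((λp. ((λu. u) p)) 0)))); E=∅; S=∅; K=∅⟩
step 1: ⟨C=(λv. ((λq. 0) 6)); E=∅; S=∅; K=[arg]⟩
step 2: ⟨C=(((λy. (if0 y then 1 else 3)) 8) + (3 + ((λp. ((λu. u) p)) 0))); E=∅; S=∅; K=[fun]⟩
step 3: ⟨C=((λy. (if0 y then 1 else 3)) 8); E=∅; S=∅; K=[addR :: fun]⟩
step 4: ⟨C=(λy. (if0 y then 1 else 3)); E=∅; S=∅; K=[arg :: addR :: fun]⟩
step 5: ⟨C=8; E=∅; S=∅; K=[fun :: addR :: fun]⟩
step 6: ⟨C=(if0 y then 1 else 3); E={y↦0}; S={0↦8}; K=[addR :: fun]⟩
step 7: ⟨C=y; E={y↦0}; S={0↦8}; K=[if0 :: addR :: fun]⟩
step 8: ⟨C=3; E={y↦0}; S={0↦8}; K=[addR :: fun]⟩
step 9: ⟨C=(3 + ((λp. ((λu. u) p)) 0)); E=∅; S={0↦8}; K=[addL(3) :: fun]⟩
step 10: ⟨C=3; E=∅; S={0↦8}; K=[addR :: addL(3) :: fun]⟩
step 11: ⟨C=((λp. ((λu. u) p)) 0); E=∅; S={0↦8}; K=[addL(3) :: addL(3) :: fun]⟩
step 12: ⟨C=(λp. ((λu. u) p)); E=∅; S={0↦8}; K=[arg :: addL(3) :: addL(3) :: fun]⟩
step 13: ⟨C=0; E=∅; S={0↦8}; K=[fun :: addL(3) :: addL(3) :: fun]⟩
step 14: ⟨C=((λu. u) p); E={p↦1}; S={0↦8, 1↦0}; K=[addL(3) :: addL(3) :: fun]⟩
step 15: ⟨C=(λu. u); E={p↦1}; S={0↦8, 1↦0}; K=[arg :: addL(3) :: addL(3) :: fun]⟩
step 16: ⟨C=p; E={p↦1}; S={0↦8, 1↦0}; K=[fun :: addL(3) :: addL(3) :: fun]⟩
step 17: ⟨C=u; E={u↦2, p↦1}; S={0↦8, 1↦0, 2↦0}; K=[addL(3) :: addL(3) :: fun]⟩
step 18: ⟨C=((λq. 0) 6); E={v↦3}; S={0↦8, 1↦0, 2↦0, 3↦6}; K=∅⟩
step 19: ⟨C=(λq. 0); E={v↦3}; S={0↦8, 1↦0, 2↦0, 3↦6}; K=[arg]⟩
step 20: ⟨C=6; E={v↦3}; S={0↦8, 1↦0, 2↦0, 3↦6}; K=[fun]⟩
step 21: ⟨C=0; E={q↦4, v↦3}; S={0↦8, 1↦0, 2↦0, 3↦6, 4↦6}; K=∅⟩
→ final value 0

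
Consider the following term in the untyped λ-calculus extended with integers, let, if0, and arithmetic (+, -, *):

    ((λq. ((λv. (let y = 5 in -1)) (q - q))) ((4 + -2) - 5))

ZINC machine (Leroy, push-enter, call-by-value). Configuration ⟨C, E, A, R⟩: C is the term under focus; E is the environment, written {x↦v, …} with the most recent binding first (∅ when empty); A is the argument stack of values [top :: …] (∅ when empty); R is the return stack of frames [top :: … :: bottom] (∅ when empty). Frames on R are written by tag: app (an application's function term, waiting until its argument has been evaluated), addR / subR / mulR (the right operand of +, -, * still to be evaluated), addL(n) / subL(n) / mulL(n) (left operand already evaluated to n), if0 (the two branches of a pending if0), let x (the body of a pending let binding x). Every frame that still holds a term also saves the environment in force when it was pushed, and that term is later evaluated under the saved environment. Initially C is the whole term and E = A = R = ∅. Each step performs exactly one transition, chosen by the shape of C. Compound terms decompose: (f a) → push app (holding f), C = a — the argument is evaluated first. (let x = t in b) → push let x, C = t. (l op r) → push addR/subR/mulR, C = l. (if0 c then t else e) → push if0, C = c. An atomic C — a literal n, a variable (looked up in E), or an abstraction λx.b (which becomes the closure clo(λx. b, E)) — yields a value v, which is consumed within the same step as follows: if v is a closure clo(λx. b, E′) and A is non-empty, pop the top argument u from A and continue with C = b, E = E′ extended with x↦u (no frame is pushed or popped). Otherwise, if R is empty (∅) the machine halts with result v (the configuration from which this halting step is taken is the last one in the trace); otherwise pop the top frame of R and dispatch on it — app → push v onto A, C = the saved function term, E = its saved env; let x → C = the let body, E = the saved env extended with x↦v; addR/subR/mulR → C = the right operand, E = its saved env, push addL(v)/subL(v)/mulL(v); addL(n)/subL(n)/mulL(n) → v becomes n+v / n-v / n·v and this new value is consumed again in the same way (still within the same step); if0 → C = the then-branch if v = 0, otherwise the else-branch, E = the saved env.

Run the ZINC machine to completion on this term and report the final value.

0. <C=((λq. ((λv. (let y = 5 in -1)) (q - q))) ((4 + -2) - 5)), E=∅, A=∅, R=∅>
1. <C=((4 + -2) - 5), E=∅, A=∅, R=[app]>
2. <C=(4 + -2), E=∅, A=∅, R=[subR :: app]>
3. <C=4, E=∅, A=∅, R=[addR :: subR :: app]>
4. <C=-2, E=∅, A=∅, R=[addL(4) :: subR :: app]>
5. <C=5, E=∅, A=∅, R=[subL(2) :: app]>
6. <C=(λq. ((λv. (let y = 5 in -1)) (q - q))), E=∅, A=[-3], R=∅>
7. <C=((λv. (let y = 5 in -1)) (q - q)), E={q↦-3}, A=∅, R=∅>
8. <C=(q - q), E={q↦-3}, A=∅, R=[app]>
9. <C=q, E={q↦-3}, A=∅, R=[subR :: app]>
10. <C=q, E={q↦-3}, A=∅, R=[subL(-3) :: app]>
11. <C=(λv. (let y = 5 in -1)), E={q↦-3}, A=[0], R=∅>
12. <C=(let y = 5 in -1), E={v↦0, q↦-3}, A=∅, R=∅>
13. <C=5, E={v↦0, q↦-3}, A=∅, R=[let y]>
14. <C=-1, E={y↦5, v↦0, q↦-3}, A=∅, R=∅>
→ final value -1

Answer: -1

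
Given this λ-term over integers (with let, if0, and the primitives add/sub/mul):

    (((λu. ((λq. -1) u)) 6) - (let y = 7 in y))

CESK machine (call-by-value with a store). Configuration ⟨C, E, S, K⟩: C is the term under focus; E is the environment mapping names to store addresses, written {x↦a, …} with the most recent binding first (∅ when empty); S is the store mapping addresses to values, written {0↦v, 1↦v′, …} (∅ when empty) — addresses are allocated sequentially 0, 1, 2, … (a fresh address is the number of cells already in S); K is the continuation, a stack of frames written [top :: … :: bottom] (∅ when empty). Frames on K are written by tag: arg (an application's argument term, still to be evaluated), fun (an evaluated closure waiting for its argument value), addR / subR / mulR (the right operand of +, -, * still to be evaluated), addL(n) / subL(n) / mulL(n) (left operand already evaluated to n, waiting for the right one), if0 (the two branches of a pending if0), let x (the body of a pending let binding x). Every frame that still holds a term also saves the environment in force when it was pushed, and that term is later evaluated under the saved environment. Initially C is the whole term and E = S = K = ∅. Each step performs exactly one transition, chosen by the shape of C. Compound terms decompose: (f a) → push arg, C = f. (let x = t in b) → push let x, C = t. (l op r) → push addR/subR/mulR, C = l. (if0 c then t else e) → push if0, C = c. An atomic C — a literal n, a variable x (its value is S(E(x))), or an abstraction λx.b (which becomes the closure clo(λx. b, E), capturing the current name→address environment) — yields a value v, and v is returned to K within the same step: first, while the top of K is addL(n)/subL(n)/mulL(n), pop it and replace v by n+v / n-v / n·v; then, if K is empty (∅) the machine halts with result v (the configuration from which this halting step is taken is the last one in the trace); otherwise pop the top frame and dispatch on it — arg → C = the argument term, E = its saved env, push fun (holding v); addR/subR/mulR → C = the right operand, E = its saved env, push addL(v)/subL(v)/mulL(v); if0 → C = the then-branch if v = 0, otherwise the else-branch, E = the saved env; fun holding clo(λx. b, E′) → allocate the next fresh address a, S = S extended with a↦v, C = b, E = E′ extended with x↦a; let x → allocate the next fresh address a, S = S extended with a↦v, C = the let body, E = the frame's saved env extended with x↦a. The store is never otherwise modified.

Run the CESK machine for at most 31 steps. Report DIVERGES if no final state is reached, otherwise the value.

Answer: -8

Machine steps:
0. <C=(((λu. ((λq. -1) u)) 6) - (let y = 7 in y)), E=∅, S=∅, K=∅>
1. <C=((λu. ((λq. -1) u)) 6), E=∅, S=∅, K=[subR]>
2. <C=(λu. ((λq. -1) u)), E=∅, S=∅, K=[arg :: subR]>
3. <C=6, E=∅, S=∅, K=[fun :: subR]>
4. <C=((λq. -1) u), E={u↦0}, S={0↦6}, K=[subR]>
5. <C=(λq. -1), E={u↦0}, S={0↦6}, K=[arg :: subR]>
6. <C=u, E={u↦0}, S={0↦6}, K=[fun :: subR]>
7. <C=-1, E={q↦1, u↦0}, S={0↦6, 1↦6}, K=[subR]>
8. <C=(let y = 7 in y), E=∅, S={0↦6, 1↦6}, K=[subL(-1)]>
9. <C=7, E=∅, S={0↦6, 1↦6}, K=[let y :: subL(-1)]>
10. <C=y, E={y↦2}, S={0↦6, 1↦6, 2↦7}, K=[subL(-1)]>
→ final value -8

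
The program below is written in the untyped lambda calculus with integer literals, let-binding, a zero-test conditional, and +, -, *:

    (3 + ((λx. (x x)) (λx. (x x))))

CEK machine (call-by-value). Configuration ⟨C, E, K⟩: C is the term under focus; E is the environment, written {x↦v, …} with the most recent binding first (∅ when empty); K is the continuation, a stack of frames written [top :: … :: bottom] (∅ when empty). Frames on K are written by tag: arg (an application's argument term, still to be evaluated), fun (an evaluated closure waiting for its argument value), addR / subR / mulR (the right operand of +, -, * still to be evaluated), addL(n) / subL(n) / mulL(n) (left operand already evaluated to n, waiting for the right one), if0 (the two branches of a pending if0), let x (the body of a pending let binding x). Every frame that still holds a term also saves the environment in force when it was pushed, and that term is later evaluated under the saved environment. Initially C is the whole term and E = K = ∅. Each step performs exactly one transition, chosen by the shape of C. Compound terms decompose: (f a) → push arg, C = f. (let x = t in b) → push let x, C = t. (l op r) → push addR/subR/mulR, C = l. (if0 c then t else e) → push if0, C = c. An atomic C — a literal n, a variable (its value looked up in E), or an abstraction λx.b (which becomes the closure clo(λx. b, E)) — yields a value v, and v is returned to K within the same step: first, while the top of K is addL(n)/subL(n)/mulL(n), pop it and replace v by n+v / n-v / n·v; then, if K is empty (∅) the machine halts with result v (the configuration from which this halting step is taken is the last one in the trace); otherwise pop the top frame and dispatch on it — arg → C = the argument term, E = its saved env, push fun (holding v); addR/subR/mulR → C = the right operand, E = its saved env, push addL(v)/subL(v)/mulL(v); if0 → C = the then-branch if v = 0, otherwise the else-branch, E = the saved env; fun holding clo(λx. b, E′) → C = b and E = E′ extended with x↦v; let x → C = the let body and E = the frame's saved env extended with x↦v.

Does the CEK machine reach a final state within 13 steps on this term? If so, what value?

step 0: <C=(3 + ((λx. (x x)) (λx. (x x)))), E=∅, K=∅>
step 1: <C=3, E=∅, K=[addR]>
step 2: <C=((λx. (x x)) (λx. (x x))), E=∅, K=[addL(3)]>
step 3: <C=(λx. (x x)), E=∅, K=[arg :: addL(3)]>
step 4: <C=(λx. (x x)), E=∅, K=[fun :: addL(3)]>
step 5: <C=(x x), E={x↦clo(λx. (x x), ∅)}, K=[addL(3)]>
step 6: <C=x, E={x↦clo(λx. (x x), ∅)}, K=[arg :: addL(3)]>
step 7: <C=x, E={x↦clo(λx. (x x), ∅)}, K=[fun :: addL(3)]>
… configuration repeats with period 3 (steps 5–7 recur indefinitely) …

Answer: DIVERGES (no final state within 13 steps)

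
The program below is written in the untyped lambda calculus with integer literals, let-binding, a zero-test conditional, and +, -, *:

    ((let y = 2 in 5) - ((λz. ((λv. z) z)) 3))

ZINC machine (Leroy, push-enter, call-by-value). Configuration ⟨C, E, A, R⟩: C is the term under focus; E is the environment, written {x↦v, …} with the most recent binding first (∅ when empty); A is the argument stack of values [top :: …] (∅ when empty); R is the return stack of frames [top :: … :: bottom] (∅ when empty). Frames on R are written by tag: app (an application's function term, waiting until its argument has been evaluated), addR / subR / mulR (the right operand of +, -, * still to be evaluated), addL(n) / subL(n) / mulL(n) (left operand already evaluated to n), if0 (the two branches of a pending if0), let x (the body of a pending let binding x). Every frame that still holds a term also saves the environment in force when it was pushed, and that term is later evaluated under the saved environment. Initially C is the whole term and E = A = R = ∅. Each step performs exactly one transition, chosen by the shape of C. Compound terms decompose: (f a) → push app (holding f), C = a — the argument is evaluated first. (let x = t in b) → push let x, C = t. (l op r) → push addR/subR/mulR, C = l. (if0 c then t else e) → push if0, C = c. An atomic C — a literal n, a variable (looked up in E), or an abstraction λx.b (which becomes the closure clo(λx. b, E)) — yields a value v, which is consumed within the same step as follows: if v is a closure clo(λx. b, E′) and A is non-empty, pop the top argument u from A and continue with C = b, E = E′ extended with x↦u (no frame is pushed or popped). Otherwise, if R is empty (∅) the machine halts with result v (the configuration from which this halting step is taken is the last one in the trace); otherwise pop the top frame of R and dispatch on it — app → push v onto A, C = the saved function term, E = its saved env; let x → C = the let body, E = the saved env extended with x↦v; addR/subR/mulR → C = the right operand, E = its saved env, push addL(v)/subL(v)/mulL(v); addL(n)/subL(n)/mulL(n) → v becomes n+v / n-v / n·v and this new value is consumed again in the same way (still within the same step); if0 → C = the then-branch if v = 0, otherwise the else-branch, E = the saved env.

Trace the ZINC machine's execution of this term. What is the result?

Answer: 2

Machine steps:
0. ⟨C=((let y = 2 in 5) - ((λz. ((λv. z) z)) 3)); E=∅; A=∅; R=∅⟩
1. ⟨C=(let y = 2 in 5); E=∅; A=∅; R=[subR]⟩
2. ⟨C=2; E=∅; A=∅; R=[let y :: subR]⟩
3. ⟨C=5; E={y↦2}; A=∅; R=[subR]⟩
4. ⟨C=((λz. ((λv. z) z)) 3); E=∅; A=∅; R=[subL(5)]⟩
5. ⟨C=3; E=∅; A=∅; R=[app :: subL(5)]⟩
6. ⟨C=(λz. ((λv. z) z)); E=∅; A=[3]; R=[subL(5)]⟩
7. ⟨C=((λv. z) z); E={z↦3}; A=∅; R=[subL(5)]⟩
8. ⟨C=z; E={z↦3}; A=∅; R=[app :: subL(5)]⟩
9. ⟨C=(λv. z); E={z↦3}; A=[3]; R=[subL(5)]⟩
10. ⟨C=z; E={v↦3, z↦3}; A=∅; R=[subL(5)]⟩
→ final value 2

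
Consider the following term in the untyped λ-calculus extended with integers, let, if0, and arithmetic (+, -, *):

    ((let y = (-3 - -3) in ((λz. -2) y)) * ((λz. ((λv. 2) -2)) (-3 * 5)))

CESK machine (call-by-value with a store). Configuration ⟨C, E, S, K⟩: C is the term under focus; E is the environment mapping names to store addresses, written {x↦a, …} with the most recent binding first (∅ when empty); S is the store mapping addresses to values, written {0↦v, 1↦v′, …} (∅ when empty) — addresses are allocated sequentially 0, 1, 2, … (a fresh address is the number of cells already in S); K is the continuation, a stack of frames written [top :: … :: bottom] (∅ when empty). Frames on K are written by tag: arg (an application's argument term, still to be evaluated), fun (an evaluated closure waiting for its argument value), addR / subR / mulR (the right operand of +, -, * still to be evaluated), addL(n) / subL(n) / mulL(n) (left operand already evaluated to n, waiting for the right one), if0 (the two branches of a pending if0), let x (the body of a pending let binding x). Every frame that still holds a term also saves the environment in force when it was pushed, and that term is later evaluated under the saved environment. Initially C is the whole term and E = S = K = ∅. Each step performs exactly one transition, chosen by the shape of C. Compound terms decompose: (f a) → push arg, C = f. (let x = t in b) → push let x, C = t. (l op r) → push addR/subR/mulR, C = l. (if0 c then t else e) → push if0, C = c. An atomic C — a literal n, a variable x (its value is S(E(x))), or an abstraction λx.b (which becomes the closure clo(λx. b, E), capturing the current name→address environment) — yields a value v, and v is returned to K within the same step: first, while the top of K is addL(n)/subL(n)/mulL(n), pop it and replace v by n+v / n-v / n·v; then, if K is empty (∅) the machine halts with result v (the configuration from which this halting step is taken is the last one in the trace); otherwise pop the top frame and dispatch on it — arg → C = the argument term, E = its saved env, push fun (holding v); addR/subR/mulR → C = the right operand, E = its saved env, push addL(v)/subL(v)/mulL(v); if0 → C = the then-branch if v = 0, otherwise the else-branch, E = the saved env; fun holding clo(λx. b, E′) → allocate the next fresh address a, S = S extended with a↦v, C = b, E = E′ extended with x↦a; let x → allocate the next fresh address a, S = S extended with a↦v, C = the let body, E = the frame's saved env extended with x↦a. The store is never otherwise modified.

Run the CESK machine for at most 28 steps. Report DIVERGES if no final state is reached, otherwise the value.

0. [C=((let y = (-3 - -3) in ((λz. -2) y)) * ((λz. ((λv. 2) -2)) (-3 * 5))) | E=∅ | S=∅ | K=∅]
1. [C=(let y = (-3 - -3) in ((λz. -2) y)) | E=∅ | S=∅ | K=[mulR]]
2. [C=(-3 - -3) | E=∅ | S=∅ | K=[let y :: mulR]]
3. [C=-3 | E=∅ | S=∅ | K=[subR :: let y :: mulR]]
4. [C=-3 | E=∅ | S=∅ | K=[subL(-3) :: let y :: mulR]]
5. [C=((λz. -2) y) | E={y↦0} | S={0↦0} | K=[mulR]]
6. [C=(λz. -2) | E={y↦0} | S={0↦0} | K=[arg :: mulR]]
7. [C=y | E={y↦0} | S={0↦0} | K=[fun :: mulR]]
8. [C=-2 | E={z↦1, y↦0} | S={0↦0, 1↦0} | K=[mulR]]
9. [C=((λz. ((λv. 2) -2)) (-3 * 5)) | E=∅ | S={0↦0, 1↦0} | K=[mulL(-2)]]
10. [C=(λz. ((λv. 2) -2)) | E=∅ | S={0↦0, 1↦0} | K=[arg :: mulL(-2)]]
11. [C=(-3 * 5) | E=∅ | S={0↦0, 1↦0} | K=[fun :: mulL(-2)]]
12. [C=-3 | E=∅ | S={0↦0, 1↦0} | K=[mulR :: fun :: mulL(-2)]]
13. [C=5 | E=∅ | S={0↦0, 1↦0} | K=[mulL(-3) :: fun :: mulL(-2)]]
14. [C=((λv. 2) -2) | E={z↦2} | S={0↦0, 1↦0, 2↦-15} | K=[mulL(-2)]]
15. [C=(λv. 2) | E={z↦2} | S={0↦0, 1↦0, 2↦-15} | K=[arg :: mulL(-2)]]
16. [C=-2 | E={z↦2} | S={0↦0, 1↦0, 2↦-15} | K=[fun :: mulL(-2)]]
17. [C=2 | E={v↦3, z↦2} | S={0↦0, 1↦0, 2↦-15, 3↦-2} | K=[mulL(-2)]]
→ final value -4

Answer: -4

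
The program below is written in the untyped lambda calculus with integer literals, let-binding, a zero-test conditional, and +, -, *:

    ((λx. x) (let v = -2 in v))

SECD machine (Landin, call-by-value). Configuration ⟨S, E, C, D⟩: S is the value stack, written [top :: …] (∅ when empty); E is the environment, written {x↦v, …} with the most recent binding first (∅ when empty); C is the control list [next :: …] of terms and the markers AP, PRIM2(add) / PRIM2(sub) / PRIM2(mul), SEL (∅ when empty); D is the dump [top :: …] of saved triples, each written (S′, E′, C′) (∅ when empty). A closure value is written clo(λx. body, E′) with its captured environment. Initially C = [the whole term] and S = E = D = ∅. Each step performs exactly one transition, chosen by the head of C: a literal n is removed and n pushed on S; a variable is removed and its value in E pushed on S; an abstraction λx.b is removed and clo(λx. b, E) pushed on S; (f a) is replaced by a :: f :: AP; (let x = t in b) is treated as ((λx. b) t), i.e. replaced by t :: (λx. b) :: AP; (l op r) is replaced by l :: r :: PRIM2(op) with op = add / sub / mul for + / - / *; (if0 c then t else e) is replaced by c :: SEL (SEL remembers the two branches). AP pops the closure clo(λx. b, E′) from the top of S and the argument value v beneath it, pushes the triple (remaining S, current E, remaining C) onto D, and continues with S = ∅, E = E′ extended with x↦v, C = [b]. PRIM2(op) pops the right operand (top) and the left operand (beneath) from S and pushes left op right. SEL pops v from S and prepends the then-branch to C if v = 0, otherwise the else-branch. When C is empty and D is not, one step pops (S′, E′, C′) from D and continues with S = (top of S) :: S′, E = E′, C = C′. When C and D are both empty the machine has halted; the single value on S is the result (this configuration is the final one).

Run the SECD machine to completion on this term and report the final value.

t=0: ⟨S=∅; E=∅; C=[((λx. x) (let v = -2 in v))]; D=∅⟩
t=1: ⟨S=∅; E=∅; C=[(let v = -2 in v) :: (λx. x) :: AP]; D=∅⟩
t=2: ⟨S=∅; E=∅; C=[-2 :: (λv. v) :: AP :: (λx. x) :: AP]; D=∅⟩
t=3: ⟨S=[-2]; E=∅; C=[(λv. v) :: AP :: (λx. x) :: AP]; D=∅⟩
t=4: ⟨S=[clo(λv. v, ∅) :: -2]; E=∅; C=[AP :: (λx. x) :: AP]; D=∅⟩
t=5: ⟨S=∅; E={v↦-2}; C=[v]; D=[(∅, ∅, [(λx. x) :: AP])]⟩
t=6: ⟨S=[-2]; E={v↦-2}; C=∅; D=[(∅, ∅, [(λx. x) :: AP])]⟩
t=7: ⟨S=[-2]; E=∅; C=[(λx. x) :: AP]; D=∅⟩
t=8: ⟨S=[clo(λx. x, ∅) :: -2]; E=∅; C=[AP]; D=∅⟩
t=9: ⟨S=∅; E={x↦-2}; C=[x]; D=[(∅, ∅, ∅)]⟩
t=10: ⟨S=[-2]; E={x↦-2}; C=∅; D=[(∅, ∅, ∅)]⟩
t=11: ⟨S=[-2]; E=∅; C=∅; D=∅⟩
→ final value -2

Answer: -2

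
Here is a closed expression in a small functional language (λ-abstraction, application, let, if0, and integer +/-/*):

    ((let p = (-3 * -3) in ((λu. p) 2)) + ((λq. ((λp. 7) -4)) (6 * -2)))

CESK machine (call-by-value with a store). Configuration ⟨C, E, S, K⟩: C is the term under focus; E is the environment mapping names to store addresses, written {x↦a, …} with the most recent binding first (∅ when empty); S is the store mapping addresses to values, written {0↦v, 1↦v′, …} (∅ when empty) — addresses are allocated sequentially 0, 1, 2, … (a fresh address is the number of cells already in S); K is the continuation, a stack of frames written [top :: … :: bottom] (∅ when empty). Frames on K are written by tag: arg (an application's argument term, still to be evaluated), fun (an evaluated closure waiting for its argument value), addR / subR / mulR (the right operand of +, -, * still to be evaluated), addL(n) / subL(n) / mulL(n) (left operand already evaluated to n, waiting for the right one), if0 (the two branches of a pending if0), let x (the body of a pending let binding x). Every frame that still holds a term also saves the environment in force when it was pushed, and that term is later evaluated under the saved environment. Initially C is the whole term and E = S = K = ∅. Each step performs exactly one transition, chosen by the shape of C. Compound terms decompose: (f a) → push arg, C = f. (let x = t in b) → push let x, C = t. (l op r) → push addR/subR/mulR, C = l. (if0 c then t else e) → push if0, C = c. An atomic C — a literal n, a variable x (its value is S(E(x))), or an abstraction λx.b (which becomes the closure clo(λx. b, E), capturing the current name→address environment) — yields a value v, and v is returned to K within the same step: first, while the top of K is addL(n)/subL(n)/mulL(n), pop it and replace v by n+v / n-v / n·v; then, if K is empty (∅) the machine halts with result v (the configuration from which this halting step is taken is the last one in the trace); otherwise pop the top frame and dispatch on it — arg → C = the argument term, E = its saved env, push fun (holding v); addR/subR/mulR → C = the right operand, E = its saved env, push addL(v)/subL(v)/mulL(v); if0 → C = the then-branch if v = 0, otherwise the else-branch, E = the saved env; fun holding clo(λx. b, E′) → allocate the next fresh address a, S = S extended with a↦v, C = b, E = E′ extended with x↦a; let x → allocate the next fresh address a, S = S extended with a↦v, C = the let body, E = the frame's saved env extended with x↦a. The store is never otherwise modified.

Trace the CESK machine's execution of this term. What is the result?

step 0: [C=((let p = (-3 * -3) in ((λu. p) 2)) + ((λq. ((λp. 7) -4)) (6 * -2))) | E=∅ | S=∅ | K=∅]
step 1: [C=(let p = (-3 * -3) in ((λu. p) 2)) | E=∅ | S=∅ | K=[addR]]
step 2: [C=(-3 * -3) | E=∅ | S=∅ | K=[let p :: addR]]
step 3: [C=-3 | E=∅ | S=∅ | K=[mulR :: let p :: addR]]
step 4: [C=-3 | E=∅ | S=∅ | K=[mulL(-3) :: let p :: addR]]
step 5: [C=((λu. p) 2) | E={p↦0} | S={0↦9} | K=[addR]]
step 6: [C=(λu. p) | E={p↦0} | S={0↦9} | K=[arg :: addR]]
step 7: [C=2 | E={p↦0} | S={0↦9} | K=[fun :: addR]]
step 8: [C=p | E={u↦1, p↦0} | S={0↦9, 1↦2} | K=[addR]]
step 9: [C=((λq. ((λp. 7) -4)) (6 * -2)) | E=∅ | S={0↦9, 1↦2} | K=[addL(9)]]
step 10: [C=(λq. ((λp. 7) -4)) | E=∅ | S={0↦9, 1↦2} | K=[arg :: addL(9)]]
step 11: [C=(6 * -2) | E=∅ | S={0↦9, 1↦2} | K=[fun :: addL(9)]]
step 12: [C=6 | E=∅ | S={0↦9, 1↦2} | K=[mulR :: fun :: addL(9)]]
step 13: [C=-2 | E=∅ | S={0↦9, 1↦2} | K=[mulL(6) :: fun :: addL(9)]]
step 14: [C=((λp. 7) -4) | E={q↦2} | S={0↦9, 1↦2, 2↦-12} | K=[addL(9)]]
step 15: [C=(λp. 7) | E={q↦2} | S={0↦9, 1↦2, 2↦-12} | K=[arg :: addL(9)]]
step 16: [C=-4 | E={q↦2} | S={0↦9, 1↦2, 2↦-12} | K=[fun :: addL(9)]]
step 17: [C=7 | E={p↦3, q↦2} | S={0↦9, 1↦2, 2↦-12, 3↦-4} | K=[addL(9)]]
→ final value 16

Answer: 16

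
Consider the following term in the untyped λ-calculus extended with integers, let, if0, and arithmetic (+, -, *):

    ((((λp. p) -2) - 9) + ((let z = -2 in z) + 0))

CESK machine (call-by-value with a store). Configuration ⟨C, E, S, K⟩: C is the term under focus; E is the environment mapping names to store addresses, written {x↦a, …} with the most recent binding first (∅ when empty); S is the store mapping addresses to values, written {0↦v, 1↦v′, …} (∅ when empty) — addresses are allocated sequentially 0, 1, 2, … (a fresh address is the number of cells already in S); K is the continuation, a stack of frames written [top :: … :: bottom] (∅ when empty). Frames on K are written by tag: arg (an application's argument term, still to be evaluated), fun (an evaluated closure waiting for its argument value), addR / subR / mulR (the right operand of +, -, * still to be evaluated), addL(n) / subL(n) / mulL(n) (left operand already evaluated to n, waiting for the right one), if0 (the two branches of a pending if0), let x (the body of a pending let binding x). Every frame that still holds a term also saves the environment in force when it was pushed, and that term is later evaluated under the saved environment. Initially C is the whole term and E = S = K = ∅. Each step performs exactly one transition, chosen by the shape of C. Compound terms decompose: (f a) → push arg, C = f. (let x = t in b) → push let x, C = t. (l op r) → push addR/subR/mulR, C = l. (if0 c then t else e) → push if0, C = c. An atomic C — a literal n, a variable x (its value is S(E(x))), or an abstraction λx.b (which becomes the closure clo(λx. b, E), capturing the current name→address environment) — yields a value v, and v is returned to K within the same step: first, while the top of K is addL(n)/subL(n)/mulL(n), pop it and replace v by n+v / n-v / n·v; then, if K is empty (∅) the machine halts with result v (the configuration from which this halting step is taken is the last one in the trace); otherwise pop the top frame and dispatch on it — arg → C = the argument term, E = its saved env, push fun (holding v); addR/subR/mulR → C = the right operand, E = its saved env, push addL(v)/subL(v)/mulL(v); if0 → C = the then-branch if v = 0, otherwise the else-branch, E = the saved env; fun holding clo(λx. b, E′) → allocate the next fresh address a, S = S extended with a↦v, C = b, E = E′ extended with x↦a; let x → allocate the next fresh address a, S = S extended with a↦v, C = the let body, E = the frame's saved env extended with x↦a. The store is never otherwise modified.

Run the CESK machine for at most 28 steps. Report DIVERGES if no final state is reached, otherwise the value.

0. [C=((((λp. p) -2) - 9) + ((let z = -2 in z) + 0)) | E=∅ | S=∅ | K=∅]
1. [C=(((λp. p) -2) - 9) | E=∅ | S=∅ | K=[addR]]
2. [C=((λp. p) -2) | E=∅ | S=∅ | K=[subR :: addR]]
3. [C=(λp. p) | E=∅ | S=∅ | K=[arg :: subR :: addR]]
4. [C=-2 | E=∅ | S=∅ | K=[fun :: subR :: addR]]
5. [C=p | E={p↦0} | S={0↦-2} | K=[subR :: addR]]
6. [C=9 | E=∅ | S={0↦-2} | K=[subL(-2) :: addR]]
7. [C=((let z = -2 in z) + 0) | E=∅ | S={0↦-2} | K=[addL(-11)]]
8. [C=(let z = -2 in z) | E=∅ | S={0↦-2} | K=[addR :: addL(-11)]]
9. [C=-2 | E=∅ | S={0↦-2} | K=[let z :: addR :: addL(-11)]]
10. [C=z | E={z↦1} | S={0↦-2, 1↦-2} | K=[addR :: addL(-11)]]
11. [C=0 | E=∅ | S={0↦-2, 1↦-2} | K=[addL(-2) :: addL(-11)]]
→ final value -13

Answer: -13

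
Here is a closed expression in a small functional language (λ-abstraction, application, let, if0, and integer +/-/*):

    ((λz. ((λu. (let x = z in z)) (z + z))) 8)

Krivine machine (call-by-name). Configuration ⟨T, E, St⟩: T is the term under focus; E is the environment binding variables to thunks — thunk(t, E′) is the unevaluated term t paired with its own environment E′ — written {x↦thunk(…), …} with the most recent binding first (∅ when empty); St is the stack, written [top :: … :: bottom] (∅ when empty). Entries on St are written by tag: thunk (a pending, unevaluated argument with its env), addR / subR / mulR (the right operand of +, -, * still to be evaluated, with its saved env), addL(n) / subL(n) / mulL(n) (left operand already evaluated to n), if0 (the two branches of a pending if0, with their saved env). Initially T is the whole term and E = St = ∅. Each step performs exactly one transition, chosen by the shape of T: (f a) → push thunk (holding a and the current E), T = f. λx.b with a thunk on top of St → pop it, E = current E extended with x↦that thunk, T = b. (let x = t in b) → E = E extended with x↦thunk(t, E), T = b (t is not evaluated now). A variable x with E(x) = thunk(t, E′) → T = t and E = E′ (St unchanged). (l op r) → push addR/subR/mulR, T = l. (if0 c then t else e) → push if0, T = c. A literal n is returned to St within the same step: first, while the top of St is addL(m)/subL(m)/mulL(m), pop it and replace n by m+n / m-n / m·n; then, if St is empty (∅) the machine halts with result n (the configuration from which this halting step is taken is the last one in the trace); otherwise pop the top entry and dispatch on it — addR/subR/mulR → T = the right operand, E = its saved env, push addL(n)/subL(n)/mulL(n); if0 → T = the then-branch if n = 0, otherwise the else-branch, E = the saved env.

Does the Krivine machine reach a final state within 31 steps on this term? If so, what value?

step 0: <T=((λz. ((λu. (let x = z in z)) (z + z))) 8), E=∅, St=∅>
step 1: <T=(λz. ((λu. (let x = z in z)) (z + z))), E=∅, St=[thunk]>
step 2: <T=((λu. (let x = z in z)) (z + z)), E={z↦thunk(8, ∅)}, St=∅>
step 3: <T=(λu. (let x = z in z)), E={z↦thunk(8, ∅)}, St=[thunk]>
step 4: <T=(let x = z in z), E={u↦thunk((z + z), {z↦thunk(8, ∅)}), z↦thunk(8, ∅)}, St=∅>
step 5: <T=z, E={x↦thunk(z, {u↦thunk((z + z), {z↦thunk(8, ∅)}), z↦thunk(8, ∅)}), u↦thunk((z + z), {z↦thunk(8, ∅)}), z↦thunk(8, ∅)}, St=∅>
step 6: <T=8, E=∅, St=∅>
→ final value 8

Answer: 8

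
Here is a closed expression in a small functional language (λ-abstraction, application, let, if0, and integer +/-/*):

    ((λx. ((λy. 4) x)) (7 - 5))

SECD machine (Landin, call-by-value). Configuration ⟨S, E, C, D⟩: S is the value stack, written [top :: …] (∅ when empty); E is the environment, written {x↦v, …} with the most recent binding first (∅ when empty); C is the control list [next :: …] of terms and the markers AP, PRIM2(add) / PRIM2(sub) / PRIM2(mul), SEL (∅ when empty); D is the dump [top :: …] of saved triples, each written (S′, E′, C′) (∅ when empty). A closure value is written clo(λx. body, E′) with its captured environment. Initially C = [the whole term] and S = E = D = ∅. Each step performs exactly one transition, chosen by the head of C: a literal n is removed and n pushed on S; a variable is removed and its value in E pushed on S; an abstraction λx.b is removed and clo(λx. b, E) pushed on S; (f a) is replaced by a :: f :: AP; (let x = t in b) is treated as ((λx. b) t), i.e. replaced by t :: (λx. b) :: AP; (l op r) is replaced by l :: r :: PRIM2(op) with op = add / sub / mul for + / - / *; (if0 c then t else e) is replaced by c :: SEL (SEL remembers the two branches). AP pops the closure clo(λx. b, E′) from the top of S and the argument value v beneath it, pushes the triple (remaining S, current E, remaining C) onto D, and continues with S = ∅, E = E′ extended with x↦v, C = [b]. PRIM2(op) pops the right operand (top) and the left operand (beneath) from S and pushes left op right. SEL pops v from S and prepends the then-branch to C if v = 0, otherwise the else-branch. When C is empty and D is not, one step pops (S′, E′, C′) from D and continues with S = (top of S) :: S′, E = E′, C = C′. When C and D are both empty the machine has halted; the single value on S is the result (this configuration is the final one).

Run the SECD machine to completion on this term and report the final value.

Answer: 4

Derivation:
t=0: <S=∅, E=∅, C=[((λx. ((λy. 4) x)) (7 - 5))], D=∅>
t=1: <S=∅, E=∅, C=[(7 - 5) :: (λx. ((λy. 4) x)) :: AP], D=∅>
t=2: <S=∅, E=∅, C=[7 :: 5 :: PRIM2(sub) :: (λx. ((λy. 4) x)) :: AP], D=∅>
t=3: <S=[7], E=∅, C=[5 :: PRIM2(sub) :: (λx. ((λy. 4) x)) :: AP], D=∅>
t=4: <S=[5 :: 7], E=∅, C=[PRIM2(sub) :: (λx. ((λy. 4) x)) :: AP], D=∅>
t=5: <S=[2], E=∅, C=[(λx. ((λy. 4) x)) :: AP], D=∅>
t=6: <S=[clo(λx. ((λy. 4) x), ∅) :: 2], E=∅, C=[AP], D=∅>
t=7: <S=∅, E={x↦2}, C=[((λy. 4) x)], D=[(∅, ∅, ∅)]>
t=8: <S=∅, E={x↦2}, C=[x :: (λy. 4) :: AP], D=[(∅, ∅, ∅)]>
t=9: <S=[2], E={x↦2}, C=[(λy. 4) :: AP], D=[(∅, ∅, ∅)]>
t=10: <S=[clo(λy. 4, {x↦2}) :: 2], E={x↦2}, C=[AP], D=[(∅, ∅, ∅)]>
t=11: <S=∅, E={y↦2, x↦2}, C=[4], D=[(∅, {x↦2}, ∅) :: (∅, ∅, ∅)]>
t=12: <S=[4], E={y↦2, x↦2}, C=∅, D=[(∅, {x↦2}, ∅) :: (∅, ∅, ∅)]>
t=13: <S=[4], E={x↦2}, C=∅, D=[(∅, ∅, ∅)]>
t=14: <S=[4], E=∅, C=∅, D=∅>
→ final value 4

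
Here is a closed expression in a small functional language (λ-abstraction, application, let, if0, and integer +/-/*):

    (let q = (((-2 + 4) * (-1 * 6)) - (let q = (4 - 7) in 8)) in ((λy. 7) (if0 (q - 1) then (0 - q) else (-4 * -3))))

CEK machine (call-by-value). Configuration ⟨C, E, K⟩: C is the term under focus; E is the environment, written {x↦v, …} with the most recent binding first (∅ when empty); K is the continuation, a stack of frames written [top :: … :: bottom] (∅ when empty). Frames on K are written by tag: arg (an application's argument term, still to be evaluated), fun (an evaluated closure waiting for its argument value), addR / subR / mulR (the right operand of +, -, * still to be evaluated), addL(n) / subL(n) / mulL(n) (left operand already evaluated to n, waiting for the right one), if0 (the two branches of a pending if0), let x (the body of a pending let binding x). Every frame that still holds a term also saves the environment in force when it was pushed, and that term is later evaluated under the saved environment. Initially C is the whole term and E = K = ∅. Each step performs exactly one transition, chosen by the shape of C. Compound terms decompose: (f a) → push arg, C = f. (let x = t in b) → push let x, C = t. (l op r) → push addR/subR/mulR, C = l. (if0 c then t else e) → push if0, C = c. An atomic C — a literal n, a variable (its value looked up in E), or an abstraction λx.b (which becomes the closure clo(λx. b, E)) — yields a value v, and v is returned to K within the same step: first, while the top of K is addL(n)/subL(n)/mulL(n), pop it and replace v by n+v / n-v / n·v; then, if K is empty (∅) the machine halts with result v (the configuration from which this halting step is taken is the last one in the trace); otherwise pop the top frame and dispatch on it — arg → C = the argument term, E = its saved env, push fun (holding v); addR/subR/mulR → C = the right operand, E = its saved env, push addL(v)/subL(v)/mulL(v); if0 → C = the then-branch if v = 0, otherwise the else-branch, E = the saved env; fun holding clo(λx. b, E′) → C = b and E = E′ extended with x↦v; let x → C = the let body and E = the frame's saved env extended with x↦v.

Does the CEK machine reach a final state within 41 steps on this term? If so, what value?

0. [C=(let q = (((-2 + 4) * (-1 * 6)) - (let q = (4 - 7) in 8)) in ((λy. 7) (if0 (q - 1) then (0 - q) else (-4 * -3)))) | E=∅ | K=∅]
1. [C=(((-2 + 4) * (-1 * 6)) - (let q = (4 - 7) in 8)) | E=∅ | K=[let q]]
2. [C=((-2 + 4) * (-1 * 6)) | E=∅ | K=[subR :: let q]]
3. [C=(-2 + 4) | E=∅ | K=[mulR :: subR :: let q]]
4. [C=-2 | E=∅ | K=[addR :: mulR :: subR :: let q]]
5. [C=4 | E=∅ | K=[addL(-2) :: mulR :: subR :: let q]]
6. [C=(-1 * 6) | E=∅ | K=[mulL(2) :: subR :: let q]]
7. [C=-1 | E=∅ | K=[mulR :: mulL(2) :: subR :: let q]]
8. [C=6 | E=∅ | K=[mulL(-1) :: mulL(2) :: subR :: let q]]
9. [C=(let q = (4 - 7) in 8) | E=∅ | K=[subL(-12) :: let q]]
10. [C=(4 - 7) | E=∅ | K=[let q :: subL(-12) :: let q]]
11. [C=4 | E=∅ | K=[subR :: let q :: subL(-12) :: let q]]
12. [C=7 | E=∅ | K=[subL(4) :: let q :: subL(-12) :: let q]]
13. [C=8 | E={q↦-3} | K=[subL(-12) :: let q]]
14. [C=((λy. 7) (if0 (q - 1) then (0 - q) else (-4 * -3))) | E={q↦-20} | K=∅]
15. [C=(λy. 7) | E={q↦-20} | K=[arg]]
16. [C=(if0 (q - 1) then (0 - q) else (-4 * -3)) | E={q↦-20} | K=[fun]]
17. [C=(q - 1) | E={q↦-20} | K=[if0 :: fun]]
18. [C=q | E={q↦-20} | K=[subR :: if0 :: fun]]
19. [C=1 | E={q↦-20} | K=[subL(-20) :: if0 :: fun]]
20. [C=(-4 * -3) | E={q↦-20} | K=[fun]]
21. [C=-4 | E={q↦-20} | K=[mulR :: fun]]
22. [C=-3 | E={q↦-20} | K=[mulL(-4) :: fun]]
23. [C=7 | E={y↦12, q↦-20} | K=∅]
→ final value 7

Answer: 7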